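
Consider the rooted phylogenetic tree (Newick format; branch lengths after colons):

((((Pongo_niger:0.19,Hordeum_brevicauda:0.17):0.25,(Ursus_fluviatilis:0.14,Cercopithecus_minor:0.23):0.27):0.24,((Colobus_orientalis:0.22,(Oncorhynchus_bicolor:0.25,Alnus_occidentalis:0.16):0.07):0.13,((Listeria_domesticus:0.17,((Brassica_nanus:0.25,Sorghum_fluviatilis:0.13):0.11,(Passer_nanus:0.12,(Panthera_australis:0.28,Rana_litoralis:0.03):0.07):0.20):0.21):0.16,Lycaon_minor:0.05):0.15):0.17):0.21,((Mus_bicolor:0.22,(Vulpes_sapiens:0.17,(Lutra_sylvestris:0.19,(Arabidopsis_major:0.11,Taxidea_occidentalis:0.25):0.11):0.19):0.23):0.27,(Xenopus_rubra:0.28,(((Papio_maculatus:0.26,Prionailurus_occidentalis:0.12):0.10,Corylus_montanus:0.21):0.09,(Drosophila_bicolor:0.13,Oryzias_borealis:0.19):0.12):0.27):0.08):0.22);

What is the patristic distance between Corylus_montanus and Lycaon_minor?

The path runs Corylus_montanus → … → MRCA → … → Lycaon_minor; the MRCA is the root of the tree.
Branch lengths along that path: 0.21 + 0.09 + 0.27 + 0.08 + 0.22 + 0.21 + 0.17 + 0.15 + 0.05 = 1.45.

1.45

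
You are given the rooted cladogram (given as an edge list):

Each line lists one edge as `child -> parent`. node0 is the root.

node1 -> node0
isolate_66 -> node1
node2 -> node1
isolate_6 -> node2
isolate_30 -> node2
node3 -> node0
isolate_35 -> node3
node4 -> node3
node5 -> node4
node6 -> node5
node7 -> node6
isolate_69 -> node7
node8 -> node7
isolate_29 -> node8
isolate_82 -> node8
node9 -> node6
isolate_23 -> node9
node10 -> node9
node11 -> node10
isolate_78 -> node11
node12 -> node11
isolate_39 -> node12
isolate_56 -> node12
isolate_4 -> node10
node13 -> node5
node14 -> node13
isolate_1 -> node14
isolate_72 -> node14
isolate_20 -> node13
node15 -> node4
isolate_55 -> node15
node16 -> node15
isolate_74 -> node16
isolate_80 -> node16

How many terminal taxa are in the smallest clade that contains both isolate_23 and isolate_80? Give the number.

14

The MRCA of isolate_23 and isolate_80 is the node subtending ((((isolate_69,(isolate_29,isolate_82)),(isolate_23,((isolate_78,(isolate_39,isolate_56)),isolate_4))),((isolate_1,isolate_72),isolate_20)),(isolate_55,(isolate_74,isolate_80))).
That clade contains 14 terminal taxa: isolate_1, isolate_20, isolate_23, isolate_29, isolate_39, isolate_4, isolate_55, isolate_56, isolate_69, isolate_72, isolate_74, isolate_78, isolate_80, isolate_82.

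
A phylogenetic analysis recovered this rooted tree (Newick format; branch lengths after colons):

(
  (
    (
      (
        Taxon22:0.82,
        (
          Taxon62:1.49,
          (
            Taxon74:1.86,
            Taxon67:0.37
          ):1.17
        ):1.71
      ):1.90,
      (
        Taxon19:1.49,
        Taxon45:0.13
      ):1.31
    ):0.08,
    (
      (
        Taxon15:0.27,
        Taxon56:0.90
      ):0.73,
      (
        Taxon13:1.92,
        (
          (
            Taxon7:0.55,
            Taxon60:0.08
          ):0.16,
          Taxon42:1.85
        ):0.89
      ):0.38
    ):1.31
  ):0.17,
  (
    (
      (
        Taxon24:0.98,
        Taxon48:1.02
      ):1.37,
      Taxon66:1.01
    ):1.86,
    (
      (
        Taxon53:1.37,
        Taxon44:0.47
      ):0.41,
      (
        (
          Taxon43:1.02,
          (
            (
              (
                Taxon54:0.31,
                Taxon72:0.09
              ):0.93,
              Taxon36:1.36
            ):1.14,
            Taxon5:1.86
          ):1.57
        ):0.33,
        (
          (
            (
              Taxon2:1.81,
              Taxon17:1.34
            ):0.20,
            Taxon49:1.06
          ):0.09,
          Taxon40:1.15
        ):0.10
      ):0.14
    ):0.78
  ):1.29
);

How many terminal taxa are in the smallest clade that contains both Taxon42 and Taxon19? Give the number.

12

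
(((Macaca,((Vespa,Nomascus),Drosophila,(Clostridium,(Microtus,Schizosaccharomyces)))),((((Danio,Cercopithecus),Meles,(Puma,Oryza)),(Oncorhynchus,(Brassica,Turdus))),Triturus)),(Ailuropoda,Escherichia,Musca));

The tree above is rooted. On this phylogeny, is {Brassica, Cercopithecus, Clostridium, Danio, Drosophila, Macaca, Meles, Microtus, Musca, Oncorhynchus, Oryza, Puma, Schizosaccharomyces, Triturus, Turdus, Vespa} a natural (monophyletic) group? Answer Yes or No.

The MRCA of the listed taxa is the root, so the smallest clade containing them is the whole tree.
That clade also contains Ailuropoda, Escherichia, Nomascus, which are not in the proposed group, so the group is not monophyletic.

No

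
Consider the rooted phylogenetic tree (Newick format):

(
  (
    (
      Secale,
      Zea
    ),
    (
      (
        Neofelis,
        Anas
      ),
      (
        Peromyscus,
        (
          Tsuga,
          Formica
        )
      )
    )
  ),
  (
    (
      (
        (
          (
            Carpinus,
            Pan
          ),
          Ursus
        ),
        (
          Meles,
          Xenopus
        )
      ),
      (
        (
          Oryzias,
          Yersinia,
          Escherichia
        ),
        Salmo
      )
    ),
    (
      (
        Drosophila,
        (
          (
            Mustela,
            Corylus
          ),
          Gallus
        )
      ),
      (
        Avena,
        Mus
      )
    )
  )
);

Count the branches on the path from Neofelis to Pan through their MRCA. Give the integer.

10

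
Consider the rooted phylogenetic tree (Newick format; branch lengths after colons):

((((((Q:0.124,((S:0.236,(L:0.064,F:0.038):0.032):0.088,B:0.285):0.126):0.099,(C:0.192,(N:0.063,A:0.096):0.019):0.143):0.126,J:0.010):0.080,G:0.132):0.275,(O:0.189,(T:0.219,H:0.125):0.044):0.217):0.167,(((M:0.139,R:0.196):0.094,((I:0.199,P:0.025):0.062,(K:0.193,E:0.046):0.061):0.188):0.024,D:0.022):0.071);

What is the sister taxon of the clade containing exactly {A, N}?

The clade containing exactly {A, N} attaches to the tree at the node subtending (C,(N,A)).
The other lineage descending from that same node — the sister group — is the single tip C.

C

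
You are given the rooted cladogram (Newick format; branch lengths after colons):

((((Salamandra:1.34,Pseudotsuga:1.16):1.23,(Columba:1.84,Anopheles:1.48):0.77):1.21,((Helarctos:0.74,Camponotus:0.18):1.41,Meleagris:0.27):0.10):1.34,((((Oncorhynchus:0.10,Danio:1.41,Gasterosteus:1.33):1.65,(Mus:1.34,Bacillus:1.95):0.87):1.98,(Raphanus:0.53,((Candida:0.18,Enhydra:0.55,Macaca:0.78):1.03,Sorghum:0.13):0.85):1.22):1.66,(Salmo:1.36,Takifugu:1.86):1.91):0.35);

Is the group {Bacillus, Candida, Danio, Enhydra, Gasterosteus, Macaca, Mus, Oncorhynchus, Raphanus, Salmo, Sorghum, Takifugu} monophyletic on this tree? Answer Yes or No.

The most recent common ancestor of these taxa subtends ((((Oncorhynchus,Danio,Gasterosteus),(Mus,Bacillus)),(Raphanus,((Candida,Enhydra,Macaca),Sorghum))),(Salmo,Takifugu)).
That clade has exactly 12 tips — every listed taxon and nothing else — so the group is monophyletic.

Yes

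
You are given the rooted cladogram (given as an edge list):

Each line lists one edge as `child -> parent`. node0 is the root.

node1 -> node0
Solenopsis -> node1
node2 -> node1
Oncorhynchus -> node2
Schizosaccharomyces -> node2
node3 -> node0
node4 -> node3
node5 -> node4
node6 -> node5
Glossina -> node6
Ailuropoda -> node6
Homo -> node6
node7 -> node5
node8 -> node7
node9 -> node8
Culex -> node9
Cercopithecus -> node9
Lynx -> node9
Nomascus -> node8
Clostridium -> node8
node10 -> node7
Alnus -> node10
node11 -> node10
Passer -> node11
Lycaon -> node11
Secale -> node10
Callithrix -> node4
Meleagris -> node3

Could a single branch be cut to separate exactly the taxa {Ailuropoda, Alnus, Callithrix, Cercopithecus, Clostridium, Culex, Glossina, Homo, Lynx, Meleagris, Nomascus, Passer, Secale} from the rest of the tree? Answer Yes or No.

No

The MRCA of the listed taxa subtends ((((Glossina,Ailuropoda,Homo),(((Culex,Cercopithecus,Lynx),Nomascus,Clostridium),(Alnus,(Passer,Lycaon),Secale))),Callithrix),Meleagris).
That clade also contains Lycaon, which is not in the proposed group, so the group is not monophyletic.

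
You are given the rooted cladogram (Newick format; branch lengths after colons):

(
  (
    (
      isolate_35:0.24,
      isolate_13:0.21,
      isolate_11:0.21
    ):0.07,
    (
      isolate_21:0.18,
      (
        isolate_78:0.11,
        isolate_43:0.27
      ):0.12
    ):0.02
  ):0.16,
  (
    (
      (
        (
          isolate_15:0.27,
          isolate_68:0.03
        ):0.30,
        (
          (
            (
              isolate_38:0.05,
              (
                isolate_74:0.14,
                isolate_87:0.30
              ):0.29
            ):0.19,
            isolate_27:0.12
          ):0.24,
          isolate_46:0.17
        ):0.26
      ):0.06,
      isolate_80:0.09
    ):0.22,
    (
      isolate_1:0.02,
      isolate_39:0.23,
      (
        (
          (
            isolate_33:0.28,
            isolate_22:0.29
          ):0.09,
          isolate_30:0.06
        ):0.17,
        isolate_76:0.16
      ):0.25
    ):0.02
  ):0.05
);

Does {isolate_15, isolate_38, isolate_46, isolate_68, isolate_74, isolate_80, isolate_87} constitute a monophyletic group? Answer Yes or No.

No

The MRCA of the listed taxa subtends (((isolate_15,isolate_68),(((isolate_38,(isolate_74,isolate_87)),isolate_27),isolate_46)),isolate_80).
That clade also contains isolate_27, which is not in the proposed group, so the group is not monophyletic.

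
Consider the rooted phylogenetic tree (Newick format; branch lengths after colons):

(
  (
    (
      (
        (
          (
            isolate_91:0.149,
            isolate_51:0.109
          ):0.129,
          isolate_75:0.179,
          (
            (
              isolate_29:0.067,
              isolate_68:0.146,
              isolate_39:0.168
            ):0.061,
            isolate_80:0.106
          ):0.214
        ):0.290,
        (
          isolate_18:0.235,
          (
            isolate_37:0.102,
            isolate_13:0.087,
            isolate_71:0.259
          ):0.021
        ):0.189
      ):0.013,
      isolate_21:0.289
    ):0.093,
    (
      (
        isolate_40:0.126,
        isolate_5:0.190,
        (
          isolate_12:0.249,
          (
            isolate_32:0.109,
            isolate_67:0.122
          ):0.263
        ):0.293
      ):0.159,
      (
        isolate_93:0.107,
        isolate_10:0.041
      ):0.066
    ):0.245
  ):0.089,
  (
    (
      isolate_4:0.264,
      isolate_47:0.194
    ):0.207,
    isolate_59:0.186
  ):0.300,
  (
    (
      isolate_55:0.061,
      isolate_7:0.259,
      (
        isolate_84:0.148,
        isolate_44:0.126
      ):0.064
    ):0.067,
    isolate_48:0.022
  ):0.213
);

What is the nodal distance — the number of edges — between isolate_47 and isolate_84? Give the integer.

7

The MRCA of isolate_47 and isolate_84 is the root of the tree.
From isolate_47 up to that node: 3 branches. From isolate_84 up to the same node: 4 branches. Total: 3 + 4 = 7.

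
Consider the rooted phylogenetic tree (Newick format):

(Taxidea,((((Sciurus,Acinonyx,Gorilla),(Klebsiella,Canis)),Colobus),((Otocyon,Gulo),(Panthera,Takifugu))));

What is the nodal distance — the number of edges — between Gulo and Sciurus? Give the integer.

7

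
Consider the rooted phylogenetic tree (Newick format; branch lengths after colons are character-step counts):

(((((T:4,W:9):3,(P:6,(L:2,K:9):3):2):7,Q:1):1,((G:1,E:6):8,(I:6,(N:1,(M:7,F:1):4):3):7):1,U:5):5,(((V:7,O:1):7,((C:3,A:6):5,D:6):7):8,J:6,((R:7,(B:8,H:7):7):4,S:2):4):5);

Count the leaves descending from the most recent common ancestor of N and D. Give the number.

The MRCA of N and D is the root, so the clade is the entire tree.
That clade contains 23 terminal taxa: A, B, C, D, E, F, G, H, I, J, K, L, M, N, O, P, Q, R, S, T, U, V, W.

23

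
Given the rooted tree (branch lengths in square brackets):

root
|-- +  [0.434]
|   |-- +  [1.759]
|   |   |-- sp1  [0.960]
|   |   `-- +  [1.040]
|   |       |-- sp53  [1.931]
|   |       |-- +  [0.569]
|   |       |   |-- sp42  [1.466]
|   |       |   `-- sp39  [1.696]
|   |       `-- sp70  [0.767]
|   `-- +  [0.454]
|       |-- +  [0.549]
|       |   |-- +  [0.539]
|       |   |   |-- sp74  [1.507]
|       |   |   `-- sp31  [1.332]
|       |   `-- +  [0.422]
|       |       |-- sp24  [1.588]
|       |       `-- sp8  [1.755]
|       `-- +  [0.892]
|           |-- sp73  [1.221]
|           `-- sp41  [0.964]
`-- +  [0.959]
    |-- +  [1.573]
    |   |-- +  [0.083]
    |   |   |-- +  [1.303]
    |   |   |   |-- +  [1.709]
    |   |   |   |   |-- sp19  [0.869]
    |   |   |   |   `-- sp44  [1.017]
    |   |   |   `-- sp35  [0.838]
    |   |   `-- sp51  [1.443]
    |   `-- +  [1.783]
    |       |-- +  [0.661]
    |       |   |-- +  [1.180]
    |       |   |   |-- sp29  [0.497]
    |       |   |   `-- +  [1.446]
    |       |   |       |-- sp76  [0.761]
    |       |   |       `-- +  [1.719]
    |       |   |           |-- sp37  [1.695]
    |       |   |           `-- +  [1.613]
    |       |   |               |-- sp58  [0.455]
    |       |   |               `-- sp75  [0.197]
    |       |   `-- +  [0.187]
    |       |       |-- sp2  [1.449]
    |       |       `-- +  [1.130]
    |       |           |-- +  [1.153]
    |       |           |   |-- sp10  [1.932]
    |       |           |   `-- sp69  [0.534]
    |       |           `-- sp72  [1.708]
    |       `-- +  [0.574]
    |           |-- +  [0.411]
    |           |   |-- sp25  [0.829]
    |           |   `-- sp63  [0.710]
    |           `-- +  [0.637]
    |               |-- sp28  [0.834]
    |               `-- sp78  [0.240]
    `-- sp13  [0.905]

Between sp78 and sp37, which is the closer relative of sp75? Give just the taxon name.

The MRCA of sp75 and sp37 subtends (sp37,(sp58,sp75)) (3 taxa).
The MRCA of sp75 and sp78 subtends (((sp29,(sp76,(sp37,(sp58,sp75)))),(sp2,((sp10,sp69),sp72))),((sp25,sp63),(sp28,sp78))) (13 taxa).
The first is nested inside the second, so sp75 shares a more recent common ancestor with sp37.

sp37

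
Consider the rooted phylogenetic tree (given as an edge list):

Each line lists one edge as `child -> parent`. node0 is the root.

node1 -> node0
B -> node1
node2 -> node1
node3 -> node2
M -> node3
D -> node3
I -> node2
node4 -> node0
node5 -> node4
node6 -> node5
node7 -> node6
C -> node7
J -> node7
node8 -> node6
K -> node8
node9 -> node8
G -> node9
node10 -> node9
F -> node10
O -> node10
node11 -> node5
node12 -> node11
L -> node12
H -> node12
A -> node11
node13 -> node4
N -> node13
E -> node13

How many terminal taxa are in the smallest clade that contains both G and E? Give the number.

The MRCA of G and E is the node subtending ((((C,J),(K,(G,(F,O)))),((L,H),A)),(N,E)).
That clade contains 11 terminal taxa: A, C, E, F, G, H, J, K, L, N, O.

11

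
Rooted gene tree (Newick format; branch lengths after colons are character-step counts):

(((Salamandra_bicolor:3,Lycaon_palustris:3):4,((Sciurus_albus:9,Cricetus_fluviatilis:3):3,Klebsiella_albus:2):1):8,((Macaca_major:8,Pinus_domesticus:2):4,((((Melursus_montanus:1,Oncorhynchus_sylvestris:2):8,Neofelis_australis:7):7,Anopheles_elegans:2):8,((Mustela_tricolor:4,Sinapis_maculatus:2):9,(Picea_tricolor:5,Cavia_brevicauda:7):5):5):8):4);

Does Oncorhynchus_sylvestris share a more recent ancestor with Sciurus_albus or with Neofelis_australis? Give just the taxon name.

The MRCA of Oncorhynchus_sylvestris and Neofelis_australis subtends ((Melursus_montanus,Oncorhynchus_sylvestris),Neofelis_australis) (3 taxa).
The MRCA of Oncorhynchus_sylvestris and Sciurus_albus is the root, subtending the entire tree (15 taxa).
The first is nested inside the second, so Oncorhynchus_sylvestris shares a more recent common ancestor with Neofelis_australis.

Neofelis_australis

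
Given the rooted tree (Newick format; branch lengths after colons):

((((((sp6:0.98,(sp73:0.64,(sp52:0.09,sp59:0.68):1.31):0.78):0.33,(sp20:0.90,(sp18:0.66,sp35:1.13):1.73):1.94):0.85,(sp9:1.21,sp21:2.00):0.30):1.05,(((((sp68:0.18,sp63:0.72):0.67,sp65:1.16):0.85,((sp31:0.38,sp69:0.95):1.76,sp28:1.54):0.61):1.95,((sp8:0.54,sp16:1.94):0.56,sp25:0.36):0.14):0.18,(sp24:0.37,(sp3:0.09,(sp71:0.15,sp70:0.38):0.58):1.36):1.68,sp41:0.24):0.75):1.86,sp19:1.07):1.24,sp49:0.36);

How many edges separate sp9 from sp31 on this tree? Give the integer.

9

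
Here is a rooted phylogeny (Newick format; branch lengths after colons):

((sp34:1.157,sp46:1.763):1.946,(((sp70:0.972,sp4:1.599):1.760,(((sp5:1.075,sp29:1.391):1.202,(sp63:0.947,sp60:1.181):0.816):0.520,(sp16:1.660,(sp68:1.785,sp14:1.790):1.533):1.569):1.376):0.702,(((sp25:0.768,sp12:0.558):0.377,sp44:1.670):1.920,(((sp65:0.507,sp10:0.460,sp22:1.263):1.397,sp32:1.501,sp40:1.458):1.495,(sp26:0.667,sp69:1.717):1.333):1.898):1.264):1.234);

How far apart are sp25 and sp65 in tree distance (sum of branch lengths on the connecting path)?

The path runs sp25 → … → MRCA → … → sp65; the MRCA is the node subtending (((sp25,sp12),sp44),(((sp65,sp10,sp22),sp32,sp40),(sp26,sp69))).
Branch lengths along that path: 0.768 + 0.377 + 1.920 + 1.898 + 1.495 + 1.397 + 0.507 = 8.362.

8.362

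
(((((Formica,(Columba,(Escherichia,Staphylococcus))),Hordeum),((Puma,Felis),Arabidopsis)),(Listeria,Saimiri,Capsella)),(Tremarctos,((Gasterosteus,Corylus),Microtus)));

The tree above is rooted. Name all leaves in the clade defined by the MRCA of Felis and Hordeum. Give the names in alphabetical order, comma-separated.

Tracing Felis: it sits inside (Puma,Felis).
Tracing Hordeum: it sits inside ((Formica,(Columba,(Escherichia,Staphylococcus))),Hordeum).
The smallest clade enclosing both is (((Formica,(Columba,(Escherichia,Staphylococcus))),Hordeum),((Puma,Felis),Arabidopsis)); the answer is its 8 terminal taxa in alphabetical order.

Arabidopsis, Columba, Escherichia, Felis, Formica, Hordeum, Puma, Staphylococcus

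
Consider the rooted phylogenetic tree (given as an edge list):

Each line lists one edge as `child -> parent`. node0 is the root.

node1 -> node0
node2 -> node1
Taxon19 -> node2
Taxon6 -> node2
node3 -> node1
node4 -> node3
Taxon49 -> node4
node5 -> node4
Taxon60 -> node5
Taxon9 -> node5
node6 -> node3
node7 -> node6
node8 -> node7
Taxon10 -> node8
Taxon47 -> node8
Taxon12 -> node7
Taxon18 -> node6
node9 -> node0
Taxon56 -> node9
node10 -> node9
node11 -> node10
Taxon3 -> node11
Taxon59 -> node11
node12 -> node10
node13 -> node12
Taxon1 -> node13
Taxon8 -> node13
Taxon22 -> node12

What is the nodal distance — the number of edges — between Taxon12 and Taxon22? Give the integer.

The MRCA of Taxon12 and Taxon22 is the root of the tree.
From Taxon12 up to that node: 5 branches. From Taxon22 up to the same node: 4 branches. Total: 5 + 4 = 9.

9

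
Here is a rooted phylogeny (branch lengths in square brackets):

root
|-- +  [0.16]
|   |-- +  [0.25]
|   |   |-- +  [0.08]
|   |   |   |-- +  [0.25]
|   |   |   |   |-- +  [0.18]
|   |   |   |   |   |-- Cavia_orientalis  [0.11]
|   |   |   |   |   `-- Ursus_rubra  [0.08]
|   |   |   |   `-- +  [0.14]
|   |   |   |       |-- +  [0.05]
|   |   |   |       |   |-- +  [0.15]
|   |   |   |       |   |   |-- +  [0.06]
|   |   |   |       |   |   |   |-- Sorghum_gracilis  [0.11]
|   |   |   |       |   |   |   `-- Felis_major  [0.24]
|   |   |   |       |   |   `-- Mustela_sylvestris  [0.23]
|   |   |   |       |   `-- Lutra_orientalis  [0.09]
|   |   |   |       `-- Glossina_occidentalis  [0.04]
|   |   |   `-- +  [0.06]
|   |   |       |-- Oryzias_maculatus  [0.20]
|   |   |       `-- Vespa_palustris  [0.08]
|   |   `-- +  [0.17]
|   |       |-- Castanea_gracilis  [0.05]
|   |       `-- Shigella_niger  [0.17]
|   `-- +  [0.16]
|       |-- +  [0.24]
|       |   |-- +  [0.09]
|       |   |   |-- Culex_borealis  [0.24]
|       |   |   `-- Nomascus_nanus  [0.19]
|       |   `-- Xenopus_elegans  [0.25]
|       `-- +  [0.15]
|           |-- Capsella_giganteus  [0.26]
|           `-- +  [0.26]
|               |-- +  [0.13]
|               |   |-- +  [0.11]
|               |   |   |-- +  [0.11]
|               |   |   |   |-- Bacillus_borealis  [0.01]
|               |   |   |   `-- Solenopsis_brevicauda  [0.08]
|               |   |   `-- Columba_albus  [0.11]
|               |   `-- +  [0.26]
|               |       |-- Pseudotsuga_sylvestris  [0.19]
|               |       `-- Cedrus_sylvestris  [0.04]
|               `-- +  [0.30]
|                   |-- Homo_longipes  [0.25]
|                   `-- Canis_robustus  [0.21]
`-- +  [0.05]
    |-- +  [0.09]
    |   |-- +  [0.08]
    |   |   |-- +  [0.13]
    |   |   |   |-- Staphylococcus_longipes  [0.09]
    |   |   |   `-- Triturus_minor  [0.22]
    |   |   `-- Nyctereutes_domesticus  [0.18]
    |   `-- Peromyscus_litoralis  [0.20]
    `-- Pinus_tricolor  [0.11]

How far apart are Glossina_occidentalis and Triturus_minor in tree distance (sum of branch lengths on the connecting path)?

1.49

The path runs Glossina_occidentalis → … → MRCA → … → Triturus_minor; the MRCA is the root of the tree.
Branch lengths along that path: 0.04 + 0.14 + 0.25 + 0.08 + 0.25 + 0.16 + 0.05 + 0.09 + 0.08 + 0.13 + 0.22 = 1.49.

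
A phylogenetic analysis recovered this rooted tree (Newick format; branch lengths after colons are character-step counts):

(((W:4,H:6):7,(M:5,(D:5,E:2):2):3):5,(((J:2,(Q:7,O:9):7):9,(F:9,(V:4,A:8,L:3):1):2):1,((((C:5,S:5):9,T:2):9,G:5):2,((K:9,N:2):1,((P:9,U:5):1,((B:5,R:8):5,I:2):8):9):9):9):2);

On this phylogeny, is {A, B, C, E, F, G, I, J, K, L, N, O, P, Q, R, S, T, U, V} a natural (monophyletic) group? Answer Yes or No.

The MRCA of the listed taxa is the root, so the smallest clade containing them is the whole tree.
That clade also contains D, H, M, W, which are not in the proposed group, so the group is not monophyletic.

No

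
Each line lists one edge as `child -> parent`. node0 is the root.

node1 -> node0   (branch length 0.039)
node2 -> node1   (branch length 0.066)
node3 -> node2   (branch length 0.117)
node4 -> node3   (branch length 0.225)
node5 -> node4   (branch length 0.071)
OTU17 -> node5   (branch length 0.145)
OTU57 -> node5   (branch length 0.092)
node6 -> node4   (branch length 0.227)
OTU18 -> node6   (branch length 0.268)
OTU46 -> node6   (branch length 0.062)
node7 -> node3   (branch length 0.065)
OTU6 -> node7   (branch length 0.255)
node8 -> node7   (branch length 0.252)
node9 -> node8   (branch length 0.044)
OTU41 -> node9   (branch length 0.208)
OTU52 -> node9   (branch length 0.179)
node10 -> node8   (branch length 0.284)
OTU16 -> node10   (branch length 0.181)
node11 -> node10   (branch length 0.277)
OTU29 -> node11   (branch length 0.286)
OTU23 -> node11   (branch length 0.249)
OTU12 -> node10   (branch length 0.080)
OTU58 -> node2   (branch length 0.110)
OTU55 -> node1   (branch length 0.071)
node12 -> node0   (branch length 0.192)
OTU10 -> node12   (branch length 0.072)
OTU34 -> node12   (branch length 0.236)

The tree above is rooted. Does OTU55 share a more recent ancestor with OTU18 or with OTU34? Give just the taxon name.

OTU18

The MRCA of OTU55 and OTU18 subtends (((((OTU17,OTU57),(OTU18,OTU46)),(OTU6,((OTU41,OTU52),(OTU16,(OTU29,OTU23),OTU12)))),OTU58),OTU55) (13 taxa).
The MRCA of OTU55 and OTU34 is the root, subtending the entire tree (15 taxa).
The first is nested inside the second, so OTU55 shares a more recent common ancestor with OTU18.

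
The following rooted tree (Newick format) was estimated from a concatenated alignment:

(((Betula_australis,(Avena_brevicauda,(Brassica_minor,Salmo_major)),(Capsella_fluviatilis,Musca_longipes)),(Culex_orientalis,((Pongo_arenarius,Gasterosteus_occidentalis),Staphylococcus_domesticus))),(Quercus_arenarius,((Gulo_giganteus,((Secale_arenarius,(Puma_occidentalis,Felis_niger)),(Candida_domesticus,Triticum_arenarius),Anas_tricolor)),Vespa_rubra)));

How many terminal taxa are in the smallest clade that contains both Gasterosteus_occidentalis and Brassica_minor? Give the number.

10

The MRCA of Gasterosteus_occidentalis and Brassica_minor is the node subtending ((Betula_australis,(Avena_brevicauda,(Brassica_minor,Salmo_major)),(Capsella_fluviatilis,Musca_longipes)),(Culex_orientalis,((Pongo_arenarius,Gasterosteus_occidentalis),Staphylococcus_domesticus))).
That clade contains 10 terminal taxa: Avena_brevicauda, Betula_australis, Brassica_minor, Capsella_fluviatilis, Culex_orientalis, Gasterosteus_occidentalis, Musca_longipes, Pongo_arenarius, Salmo_major, Staphylococcus_domesticus.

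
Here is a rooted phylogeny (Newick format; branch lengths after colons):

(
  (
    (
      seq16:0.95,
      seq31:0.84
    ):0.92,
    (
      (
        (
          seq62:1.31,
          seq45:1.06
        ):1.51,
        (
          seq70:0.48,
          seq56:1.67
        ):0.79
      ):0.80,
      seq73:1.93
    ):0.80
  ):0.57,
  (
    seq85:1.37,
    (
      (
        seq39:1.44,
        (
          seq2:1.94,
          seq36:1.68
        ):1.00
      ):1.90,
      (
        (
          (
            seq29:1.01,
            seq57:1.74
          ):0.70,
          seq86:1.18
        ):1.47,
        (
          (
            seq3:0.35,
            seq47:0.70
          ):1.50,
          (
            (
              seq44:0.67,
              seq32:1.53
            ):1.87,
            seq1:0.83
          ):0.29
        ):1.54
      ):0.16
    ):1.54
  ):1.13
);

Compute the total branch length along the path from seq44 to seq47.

5.03

The path runs seq44 → … → MRCA → … → seq47; the MRCA is the node subtending ((seq3,seq47),((seq44,seq32),seq1)).
Branch lengths along that path: 0.67 + 1.87 + 0.29 + 1.50 + 0.70 = 5.03.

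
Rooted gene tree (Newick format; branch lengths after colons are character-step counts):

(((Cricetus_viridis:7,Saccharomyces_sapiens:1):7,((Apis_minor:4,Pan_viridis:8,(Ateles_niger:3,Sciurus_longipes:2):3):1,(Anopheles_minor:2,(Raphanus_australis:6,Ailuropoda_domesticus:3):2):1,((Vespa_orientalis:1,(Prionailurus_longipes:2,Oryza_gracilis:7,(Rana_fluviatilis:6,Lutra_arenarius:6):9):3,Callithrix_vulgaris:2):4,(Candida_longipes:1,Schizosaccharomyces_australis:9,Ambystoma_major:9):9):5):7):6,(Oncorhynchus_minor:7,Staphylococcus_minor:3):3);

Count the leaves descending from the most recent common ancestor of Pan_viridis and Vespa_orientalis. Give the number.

16

The MRCA of Pan_viridis and Vespa_orientalis is the node subtending ((Apis_minor,Pan_viridis,(Ateles_niger,Sciurus_longipes)),(Anopheles_minor,(Raphanus_australis,Ailuropoda_domesticus)),((Vespa_orientalis,(Prionailurus_longipes,Oryza_gracilis,(Rana_fluviatilis,Lutra_arenarius)),Callithrix_vulgaris),(Candida_longipes,Schizosaccharomyces_australis,Ambystoma_major))).
That clade contains 16 terminal taxa: Ailuropoda_domesticus, Ambystoma_major, Anopheles_minor, Apis_minor, Ateles_niger, Callithrix_vulgaris, Candida_longipes, Lutra_arenarius, Oryza_gracilis, Pan_viridis, Prionailurus_longipes, Rana_fluviatilis, Raphanus_australis, Schizosaccharomyces_australis, Sciurus_longipes, Vespa_orientalis.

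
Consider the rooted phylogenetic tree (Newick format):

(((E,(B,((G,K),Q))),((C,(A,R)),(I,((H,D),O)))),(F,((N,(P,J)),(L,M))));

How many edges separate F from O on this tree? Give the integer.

The MRCA of F and O is the root of the tree.
From F up to that node: 2 branches. From O up to the same node: 5 branches. Total: 2 + 5 = 7.

7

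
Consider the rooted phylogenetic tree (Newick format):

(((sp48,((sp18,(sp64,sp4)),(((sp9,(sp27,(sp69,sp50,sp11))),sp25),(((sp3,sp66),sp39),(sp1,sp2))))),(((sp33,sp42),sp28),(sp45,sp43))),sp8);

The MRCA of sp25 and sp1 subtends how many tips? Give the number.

11

The MRCA of sp25 and sp1 is the node subtending (((sp9,(sp27,(sp69,sp50,sp11))),sp25),(((sp3,sp66),sp39),(sp1,sp2))).
That clade contains 11 terminal taxa: sp1, sp11, sp2, sp25, sp27, sp3, sp39, sp50, sp66, sp69, sp9.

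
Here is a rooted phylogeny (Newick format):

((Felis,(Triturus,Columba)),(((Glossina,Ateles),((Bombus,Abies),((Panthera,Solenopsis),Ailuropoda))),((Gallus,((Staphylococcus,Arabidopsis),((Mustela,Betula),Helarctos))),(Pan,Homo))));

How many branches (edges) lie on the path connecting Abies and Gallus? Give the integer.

7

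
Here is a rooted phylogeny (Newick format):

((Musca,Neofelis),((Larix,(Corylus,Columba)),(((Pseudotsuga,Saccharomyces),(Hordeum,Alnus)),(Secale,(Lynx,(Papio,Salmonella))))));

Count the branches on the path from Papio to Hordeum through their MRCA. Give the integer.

The MRCA of Papio and Hordeum is the node subtending (((Pseudotsuga,Saccharomyces),(Hordeum,Alnus)),(Secale,(Lynx,(Papio,Salmonella)))).
From Papio up to that node: 4 branches. From Hordeum up to the same node: 3 branches. Total: 4 + 3 = 7.

7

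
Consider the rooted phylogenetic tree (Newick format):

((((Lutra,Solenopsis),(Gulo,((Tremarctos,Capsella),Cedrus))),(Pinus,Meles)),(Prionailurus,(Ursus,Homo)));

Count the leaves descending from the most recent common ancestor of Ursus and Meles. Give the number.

The MRCA of Ursus and Meles is the root, so the clade is the entire tree.
That clade contains 11 terminal taxa: Capsella, Cedrus, Gulo, Homo, Lutra, Meles, Pinus, Prionailurus, Solenopsis, Tremarctos, Ursus.

11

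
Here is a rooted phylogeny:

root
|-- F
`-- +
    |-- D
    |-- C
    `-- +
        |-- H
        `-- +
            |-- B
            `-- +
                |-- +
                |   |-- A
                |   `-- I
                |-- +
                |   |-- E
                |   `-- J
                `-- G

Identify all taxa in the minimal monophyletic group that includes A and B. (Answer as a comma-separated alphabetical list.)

Tracing A: it sits inside (A,I).
Tracing B: it sits inside (B,((A,I),(E,J),G)).
The smallest clade enclosing both is (B,((A,I),(E,J),G)); the answer is its 6 terminal taxa in alphabetical order.

A, B, E, G, I, J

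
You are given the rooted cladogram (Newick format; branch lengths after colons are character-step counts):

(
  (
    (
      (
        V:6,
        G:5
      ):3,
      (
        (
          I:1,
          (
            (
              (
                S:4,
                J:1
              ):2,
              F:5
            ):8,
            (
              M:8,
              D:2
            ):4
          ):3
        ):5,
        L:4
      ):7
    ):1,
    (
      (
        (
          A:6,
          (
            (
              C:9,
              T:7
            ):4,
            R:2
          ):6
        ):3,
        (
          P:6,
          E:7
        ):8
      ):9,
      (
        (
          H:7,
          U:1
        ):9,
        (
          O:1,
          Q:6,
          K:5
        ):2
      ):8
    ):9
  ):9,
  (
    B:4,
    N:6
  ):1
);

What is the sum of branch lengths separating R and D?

51

The path runs R → … → MRCA → … → D; the MRCA is the node subtending (((V,G),((I,(((S,J),F),(M,D))),L)),(((A,((C,T),R)),(P,E)),((H,U),(O,Q,K)))).
Branch lengths along that path: 2 + 6 + 3 + 9 + 9 + 1 + 7 + 5 + 3 + 4 + 2 = 51.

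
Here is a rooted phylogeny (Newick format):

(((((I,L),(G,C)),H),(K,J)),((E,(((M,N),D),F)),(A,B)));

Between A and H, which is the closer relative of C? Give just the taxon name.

H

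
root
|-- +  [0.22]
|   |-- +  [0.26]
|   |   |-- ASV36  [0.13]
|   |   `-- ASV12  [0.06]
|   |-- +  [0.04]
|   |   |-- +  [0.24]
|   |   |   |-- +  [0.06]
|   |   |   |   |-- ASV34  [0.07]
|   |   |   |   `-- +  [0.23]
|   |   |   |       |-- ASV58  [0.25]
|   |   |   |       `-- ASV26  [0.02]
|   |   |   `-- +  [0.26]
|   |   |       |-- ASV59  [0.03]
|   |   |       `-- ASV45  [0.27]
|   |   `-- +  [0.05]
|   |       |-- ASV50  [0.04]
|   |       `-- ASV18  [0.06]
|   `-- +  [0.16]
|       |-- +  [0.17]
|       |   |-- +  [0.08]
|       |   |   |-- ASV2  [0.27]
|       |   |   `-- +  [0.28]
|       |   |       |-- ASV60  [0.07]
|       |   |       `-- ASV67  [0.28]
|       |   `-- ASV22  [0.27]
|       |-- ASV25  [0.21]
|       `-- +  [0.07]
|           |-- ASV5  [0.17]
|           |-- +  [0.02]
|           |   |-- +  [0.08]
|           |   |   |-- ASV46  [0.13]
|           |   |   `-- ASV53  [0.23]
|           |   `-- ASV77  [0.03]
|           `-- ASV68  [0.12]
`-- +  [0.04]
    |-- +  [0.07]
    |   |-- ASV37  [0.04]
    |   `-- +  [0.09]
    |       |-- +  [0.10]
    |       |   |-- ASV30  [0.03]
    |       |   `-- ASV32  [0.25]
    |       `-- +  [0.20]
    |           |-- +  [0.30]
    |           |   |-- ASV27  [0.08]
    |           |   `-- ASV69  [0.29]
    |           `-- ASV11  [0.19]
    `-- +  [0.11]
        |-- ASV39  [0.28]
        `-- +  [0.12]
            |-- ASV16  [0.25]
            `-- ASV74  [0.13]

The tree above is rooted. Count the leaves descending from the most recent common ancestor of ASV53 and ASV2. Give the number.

10

The MRCA of ASV53 and ASV2 is the node subtending (((ASV2,(ASV60,ASV67)),ASV22),ASV25,(ASV5,((ASV46,ASV53),ASV77),ASV68)).
That clade contains 10 terminal taxa: ASV2, ASV22, ASV25, ASV46, ASV5, ASV53, ASV60, ASV67, ASV68, ASV77.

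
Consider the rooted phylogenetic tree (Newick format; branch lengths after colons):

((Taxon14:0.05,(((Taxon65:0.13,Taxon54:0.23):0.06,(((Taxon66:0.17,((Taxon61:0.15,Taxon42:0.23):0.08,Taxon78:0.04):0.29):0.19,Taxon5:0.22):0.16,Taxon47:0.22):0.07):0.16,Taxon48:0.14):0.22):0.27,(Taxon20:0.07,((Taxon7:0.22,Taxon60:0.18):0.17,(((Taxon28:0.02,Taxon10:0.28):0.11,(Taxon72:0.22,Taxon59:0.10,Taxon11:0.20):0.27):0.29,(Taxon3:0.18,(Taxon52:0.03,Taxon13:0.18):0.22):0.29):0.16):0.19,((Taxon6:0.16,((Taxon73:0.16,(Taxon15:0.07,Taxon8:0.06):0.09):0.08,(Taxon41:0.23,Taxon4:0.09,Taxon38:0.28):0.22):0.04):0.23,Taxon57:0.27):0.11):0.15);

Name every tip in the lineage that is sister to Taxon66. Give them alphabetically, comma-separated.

Taxon42, Taxon61, Taxon78

Taxon66 attaches to the tree at the node subtending (Taxon66,((Taxon61,Taxon42),Taxon78)).
The other lineage descending from that same node — the sister group — is ((Taxon61,Taxon42),Taxon78); its 3 tips in alphabetical order are the answer.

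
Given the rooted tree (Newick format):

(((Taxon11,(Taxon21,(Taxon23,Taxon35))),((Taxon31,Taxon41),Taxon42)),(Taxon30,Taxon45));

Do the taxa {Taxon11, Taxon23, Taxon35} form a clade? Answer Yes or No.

The MRCA of the listed taxa subtends (Taxon11,(Taxon21,(Taxon23,Taxon35))).
That clade also contains Taxon21, which is not in the proposed group, so the group is not monophyletic.

No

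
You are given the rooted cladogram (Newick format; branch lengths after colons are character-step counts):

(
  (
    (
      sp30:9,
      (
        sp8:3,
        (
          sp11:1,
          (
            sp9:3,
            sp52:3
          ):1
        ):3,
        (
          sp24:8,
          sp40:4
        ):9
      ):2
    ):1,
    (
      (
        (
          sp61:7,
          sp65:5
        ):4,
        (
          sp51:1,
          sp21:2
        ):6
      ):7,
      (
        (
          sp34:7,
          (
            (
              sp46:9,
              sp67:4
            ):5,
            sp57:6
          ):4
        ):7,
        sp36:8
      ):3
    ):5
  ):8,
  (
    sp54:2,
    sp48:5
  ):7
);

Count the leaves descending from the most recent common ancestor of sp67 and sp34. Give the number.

4

The MRCA of sp67 and sp34 is the node subtending (sp34,((sp46,sp67),sp57)).
That clade contains 4 terminal taxa: sp34, sp46, sp57, sp67.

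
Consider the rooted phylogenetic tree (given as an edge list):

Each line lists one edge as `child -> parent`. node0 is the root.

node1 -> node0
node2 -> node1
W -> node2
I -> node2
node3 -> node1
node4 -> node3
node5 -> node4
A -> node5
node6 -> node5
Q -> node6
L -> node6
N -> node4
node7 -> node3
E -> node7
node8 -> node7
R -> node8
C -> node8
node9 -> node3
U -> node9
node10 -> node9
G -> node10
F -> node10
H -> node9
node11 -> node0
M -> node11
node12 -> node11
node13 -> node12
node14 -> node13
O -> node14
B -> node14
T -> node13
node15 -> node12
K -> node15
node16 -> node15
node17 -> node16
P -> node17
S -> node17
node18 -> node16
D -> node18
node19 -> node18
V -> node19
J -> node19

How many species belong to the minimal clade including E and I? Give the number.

The MRCA of E and I is the node subtending ((W,I),(((A,(Q,L)),N),(E,(R,C)),(U,(G,F),H))).
That clade contains 13 terminal taxa: A, C, E, F, G, H, I, L, N, Q, R, U, W.

13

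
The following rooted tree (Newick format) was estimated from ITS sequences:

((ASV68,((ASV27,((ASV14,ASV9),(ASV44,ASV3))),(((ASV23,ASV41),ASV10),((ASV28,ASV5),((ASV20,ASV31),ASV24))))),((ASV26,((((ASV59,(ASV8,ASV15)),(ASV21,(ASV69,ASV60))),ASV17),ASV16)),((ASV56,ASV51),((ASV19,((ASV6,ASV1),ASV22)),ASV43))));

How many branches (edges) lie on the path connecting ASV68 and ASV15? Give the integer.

The MRCA of ASV68 and ASV15 is the root of the tree.
From ASV68 up to that node: 2 branches. From ASV15 up to the same node: 8 branches. Total: 2 + 8 = 10.

10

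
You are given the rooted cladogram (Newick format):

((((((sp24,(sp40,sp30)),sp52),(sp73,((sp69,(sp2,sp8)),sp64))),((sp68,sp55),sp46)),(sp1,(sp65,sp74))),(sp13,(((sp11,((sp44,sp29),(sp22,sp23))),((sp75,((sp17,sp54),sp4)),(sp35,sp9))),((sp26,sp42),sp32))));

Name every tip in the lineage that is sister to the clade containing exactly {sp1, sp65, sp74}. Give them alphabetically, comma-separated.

The clade containing exactly {sp1, sp65, sp74} attaches to the tree at the node subtending (((((sp24,(sp40,sp30)),sp52),(sp73,((sp69,(sp2,sp8)),sp64))),((sp68,sp55),sp46)),(sp1,(sp65,sp74))).
The other lineage descending from that same node — the sister group — is ((((sp24,(sp40,sp30)),sp52),(sp73,((sp69,(sp2,sp8)),sp64))),((sp68,sp55),sp46)); its 12 tips in alphabetical order are the answer.

sp2, sp24, sp30, sp40, sp46, sp52, sp55, sp64, sp68, sp69, sp73, sp8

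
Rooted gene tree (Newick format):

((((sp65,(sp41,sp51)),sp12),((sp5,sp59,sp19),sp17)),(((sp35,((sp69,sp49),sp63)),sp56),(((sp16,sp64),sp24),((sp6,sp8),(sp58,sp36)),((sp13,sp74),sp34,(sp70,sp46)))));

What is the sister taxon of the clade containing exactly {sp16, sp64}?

sp24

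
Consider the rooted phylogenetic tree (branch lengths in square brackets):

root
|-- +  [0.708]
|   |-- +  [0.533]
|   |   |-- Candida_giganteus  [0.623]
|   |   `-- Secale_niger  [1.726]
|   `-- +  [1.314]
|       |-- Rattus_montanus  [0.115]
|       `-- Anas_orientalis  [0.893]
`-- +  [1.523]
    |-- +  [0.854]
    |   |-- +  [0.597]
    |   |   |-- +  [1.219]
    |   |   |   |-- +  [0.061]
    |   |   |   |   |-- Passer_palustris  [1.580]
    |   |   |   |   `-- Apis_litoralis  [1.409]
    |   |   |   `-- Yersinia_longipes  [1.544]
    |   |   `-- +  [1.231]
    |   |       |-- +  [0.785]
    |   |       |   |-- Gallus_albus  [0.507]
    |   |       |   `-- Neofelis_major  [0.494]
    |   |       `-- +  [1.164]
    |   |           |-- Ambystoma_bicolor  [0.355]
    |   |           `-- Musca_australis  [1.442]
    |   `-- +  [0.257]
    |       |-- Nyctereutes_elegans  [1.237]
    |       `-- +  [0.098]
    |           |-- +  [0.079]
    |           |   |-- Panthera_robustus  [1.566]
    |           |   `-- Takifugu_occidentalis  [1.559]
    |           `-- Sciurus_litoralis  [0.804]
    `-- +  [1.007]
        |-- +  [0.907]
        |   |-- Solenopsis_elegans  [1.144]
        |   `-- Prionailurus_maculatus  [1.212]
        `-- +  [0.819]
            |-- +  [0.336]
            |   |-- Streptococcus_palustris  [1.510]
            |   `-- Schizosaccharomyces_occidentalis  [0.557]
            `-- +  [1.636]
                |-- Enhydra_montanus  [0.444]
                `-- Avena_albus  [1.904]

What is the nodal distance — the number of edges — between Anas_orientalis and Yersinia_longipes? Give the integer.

The MRCA of Anas_orientalis and Yersinia_longipes is the root of the tree.
From Anas_orientalis up to that node: 3 branches. From Yersinia_longipes up to the same node: 5 branches. Total: 3 + 5 = 8.

8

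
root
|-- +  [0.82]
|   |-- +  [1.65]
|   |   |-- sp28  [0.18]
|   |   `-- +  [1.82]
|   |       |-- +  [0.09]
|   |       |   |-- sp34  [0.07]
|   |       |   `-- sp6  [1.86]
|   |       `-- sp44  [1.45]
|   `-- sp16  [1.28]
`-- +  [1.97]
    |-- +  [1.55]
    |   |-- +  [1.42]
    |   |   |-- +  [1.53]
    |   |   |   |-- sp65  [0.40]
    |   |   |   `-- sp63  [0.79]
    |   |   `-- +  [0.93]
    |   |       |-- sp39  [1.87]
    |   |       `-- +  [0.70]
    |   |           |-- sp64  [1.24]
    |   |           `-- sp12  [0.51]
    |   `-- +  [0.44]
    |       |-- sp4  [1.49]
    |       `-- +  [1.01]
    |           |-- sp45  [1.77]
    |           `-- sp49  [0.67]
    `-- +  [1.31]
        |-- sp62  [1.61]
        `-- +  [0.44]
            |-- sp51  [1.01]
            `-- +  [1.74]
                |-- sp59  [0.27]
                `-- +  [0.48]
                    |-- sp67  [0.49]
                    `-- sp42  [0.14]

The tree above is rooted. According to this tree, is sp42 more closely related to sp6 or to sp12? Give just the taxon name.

The MRCA of sp42 and sp12 subtends ((((sp65,sp63),(sp39,(sp64,sp12))),(sp4,(sp45,sp49))),(sp62,(sp51,(sp59,(sp67,sp42))))) (13 taxa).
The MRCA of sp42 and sp6 is the root, subtending the entire tree (18 taxa).
The first is nested inside the second, so sp42 shares a more recent common ancestor with sp12.

sp12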